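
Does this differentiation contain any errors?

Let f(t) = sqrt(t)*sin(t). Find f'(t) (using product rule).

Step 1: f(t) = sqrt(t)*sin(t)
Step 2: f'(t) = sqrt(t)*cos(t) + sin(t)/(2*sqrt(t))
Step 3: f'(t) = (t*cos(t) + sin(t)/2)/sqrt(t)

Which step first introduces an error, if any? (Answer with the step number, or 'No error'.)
No error

All steps in this derivation are correct.
The final answer f'(t) = (t*cos(t) + sin(t)/2)/sqrt(t) is valid.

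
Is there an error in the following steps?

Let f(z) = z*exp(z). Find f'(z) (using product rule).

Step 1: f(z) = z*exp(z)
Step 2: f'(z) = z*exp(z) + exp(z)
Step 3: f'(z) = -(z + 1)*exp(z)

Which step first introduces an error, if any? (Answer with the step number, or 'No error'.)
Step 3

Step 3 is incorrect due to a sign flip.
The step shows: -(z + 1)*exp(z)
The correct value should be: (z + 1)*exp(z)

Explanation: The sign of the whole expression was flipped: the term (z + 1)*exp(z) was incorrectly written as -(z + 1)*exp(z)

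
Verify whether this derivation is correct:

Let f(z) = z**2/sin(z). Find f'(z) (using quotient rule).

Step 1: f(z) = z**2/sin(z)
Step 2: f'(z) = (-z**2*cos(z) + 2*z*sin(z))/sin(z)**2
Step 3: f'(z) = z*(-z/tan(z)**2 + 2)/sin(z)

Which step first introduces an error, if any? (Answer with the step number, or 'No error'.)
Step 3

Step 3 is incorrect due to a wrong exponent.
The step shows: z*(-z/tan(z)**2 + 2)/sin(z)
The correct value should be: z*(-z/tan(z) + 2)/sin(z)

Explanation: The exponent -1 on tan(z) was incorrectly written as -2: the term z*(-z/tan(z) + 2)/sin(z) was incorrectly written as z*(-z/tan(z)**2 + 2)/sin(z)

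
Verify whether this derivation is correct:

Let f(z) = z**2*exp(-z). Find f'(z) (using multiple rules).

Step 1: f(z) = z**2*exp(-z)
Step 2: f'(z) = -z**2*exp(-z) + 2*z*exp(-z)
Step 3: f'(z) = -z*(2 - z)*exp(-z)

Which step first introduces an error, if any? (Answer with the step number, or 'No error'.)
Step 3

Step 3 is incorrect due to a sign flip.
The step shows: -z*(2 - z)*exp(-z)
The correct value should be: z*(2 - z)*exp(-z)

Explanation: The sign of the whole expression was flipped: the term z*(2 - z)*exp(-z) was incorrectly written as -z*(2 - z)*exp(-z)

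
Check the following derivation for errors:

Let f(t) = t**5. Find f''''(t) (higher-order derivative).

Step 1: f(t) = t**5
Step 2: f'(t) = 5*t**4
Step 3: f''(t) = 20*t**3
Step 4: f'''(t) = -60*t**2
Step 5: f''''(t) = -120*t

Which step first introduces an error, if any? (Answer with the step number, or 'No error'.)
Step 4

Step 4 is incorrect due to a sign flip.
The step shows: -60*t**2
The correct value should be: 60*t**2

Explanation: The sign of the whole expression was flipped: the term 60*t**2 was incorrectly written as -60*t**2
The later steps are derived from this incorrect expression, so the error originates in Step 4.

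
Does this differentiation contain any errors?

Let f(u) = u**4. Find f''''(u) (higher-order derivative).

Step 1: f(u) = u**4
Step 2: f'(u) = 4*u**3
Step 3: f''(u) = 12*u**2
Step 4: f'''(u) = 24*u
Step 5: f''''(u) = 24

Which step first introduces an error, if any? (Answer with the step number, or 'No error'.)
No error

All steps in this derivation are correct.
The final answer f''''(u) = 24 is valid.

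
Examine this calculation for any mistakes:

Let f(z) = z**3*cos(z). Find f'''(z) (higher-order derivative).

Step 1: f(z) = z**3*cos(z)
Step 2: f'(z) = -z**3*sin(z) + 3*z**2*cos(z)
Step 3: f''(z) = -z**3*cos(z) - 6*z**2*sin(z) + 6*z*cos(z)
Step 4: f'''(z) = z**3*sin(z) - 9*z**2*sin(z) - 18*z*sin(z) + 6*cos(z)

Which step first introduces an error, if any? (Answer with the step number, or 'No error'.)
Step 4

Step 4 is incorrect due to a wrong trig function.
The step shows: z**3*sin(z) - 9*z**2*sin(z) - 18*z*sin(z) + 6*cos(z)
The correct value should be: z**3*sin(z) - 9*z**2*cos(z) - 18*z*sin(z) + 6*cos(z)

Explanation: cos(z) was incorrectly written as sin(z): the term -9*z**2*cos(z) was incorrectly written as -9*z**2*sin(z)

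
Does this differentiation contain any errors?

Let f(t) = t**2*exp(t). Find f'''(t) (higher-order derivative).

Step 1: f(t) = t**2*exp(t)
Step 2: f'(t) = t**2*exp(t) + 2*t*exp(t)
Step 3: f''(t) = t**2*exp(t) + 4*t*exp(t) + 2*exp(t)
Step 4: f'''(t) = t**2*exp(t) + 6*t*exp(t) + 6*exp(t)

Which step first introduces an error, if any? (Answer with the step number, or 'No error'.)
No error

All steps in this derivation are correct.
The final answer f'''(t) = t**2*exp(t) + 6*t*exp(t) + 6*exp(t) is valid.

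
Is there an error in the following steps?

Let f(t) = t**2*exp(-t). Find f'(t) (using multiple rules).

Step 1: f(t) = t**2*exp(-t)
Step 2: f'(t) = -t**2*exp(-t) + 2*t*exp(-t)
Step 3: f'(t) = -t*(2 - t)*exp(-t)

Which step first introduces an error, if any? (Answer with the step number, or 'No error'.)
Step 3

Step 3 is incorrect due to a sign flip.
The step shows: -t*(2 - t)*exp(-t)
The correct value should be: t*(2 - t)*exp(-t)

Explanation: The sign of the whole expression was flipped: the term t*(2 - t)*exp(-t) was incorrectly written as -t*(2 - t)*exp(-t)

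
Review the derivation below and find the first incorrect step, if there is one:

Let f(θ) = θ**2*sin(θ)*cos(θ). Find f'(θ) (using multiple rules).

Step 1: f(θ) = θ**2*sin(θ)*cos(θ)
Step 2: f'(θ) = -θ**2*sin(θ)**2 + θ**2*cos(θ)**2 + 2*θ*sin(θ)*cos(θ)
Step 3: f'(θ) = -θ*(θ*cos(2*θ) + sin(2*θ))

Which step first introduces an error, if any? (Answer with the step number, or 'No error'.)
Step 3

Step 3 is incorrect due to a sign flip.
The step shows: -θ*(θ*cos(2*θ) + sin(2*θ))
The correct value should be: θ*(θ*cos(2*θ) + sin(2*θ))

Explanation: The sign of the whole expression was flipped: the term θ*(θ*cos(2*θ) + sin(2*θ)) was incorrectly written as -θ*(θ*cos(2*θ) + sin(2*θ))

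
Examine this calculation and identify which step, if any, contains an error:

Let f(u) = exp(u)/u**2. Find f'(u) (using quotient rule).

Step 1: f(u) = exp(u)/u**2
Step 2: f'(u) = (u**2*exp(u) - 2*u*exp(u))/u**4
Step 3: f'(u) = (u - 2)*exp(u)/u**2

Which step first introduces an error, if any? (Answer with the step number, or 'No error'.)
Step 3

Step 3 is incorrect due to a wrong exponent.
The step shows: (u - 2)*exp(u)/u**2
The correct value should be: (u - 2)*exp(u)/u**3

Explanation: The exponent -3 on u was incorrectly written as -2: the term (u - 2)*exp(u)/u**3 was incorrectly written as (u - 2)*exp(u)/u**2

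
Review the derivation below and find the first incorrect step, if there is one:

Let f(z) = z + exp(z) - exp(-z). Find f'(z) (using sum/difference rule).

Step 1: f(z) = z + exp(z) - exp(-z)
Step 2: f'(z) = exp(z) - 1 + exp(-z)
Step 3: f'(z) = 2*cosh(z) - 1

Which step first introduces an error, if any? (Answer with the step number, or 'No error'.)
Step 2

Step 2 is incorrect due to a sign flip.
The step shows: exp(z) - 1 + exp(-z)
The correct value should be: exp(z) + 1 + exp(-z)

Explanation: The sign of one term was flipped: the term 1 was incorrectly written as -1
The later steps are derived from this incorrect expression, so the error originates in Step 2.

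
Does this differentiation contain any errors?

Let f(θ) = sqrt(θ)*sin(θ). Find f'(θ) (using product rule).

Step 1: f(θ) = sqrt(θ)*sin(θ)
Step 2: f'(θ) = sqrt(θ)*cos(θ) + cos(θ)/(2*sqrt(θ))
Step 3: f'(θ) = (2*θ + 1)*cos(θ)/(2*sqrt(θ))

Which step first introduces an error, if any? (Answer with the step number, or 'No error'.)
Step 2

Step 2 is incorrect due to a wrong trig function.
The step shows: sqrt(θ)*cos(θ) + cos(θ)/(2*sqrt(θ))
The correct value should be: sqrt(θ)*cos(θ) + sin(θ)/(2*sqrt(θ))

Explanation: sin(θ) was incorrectly written as cos(θ): the term sin(θ)/(2*sqrt(θ)) was incorrectly written as cos(θ)/(2*sqrt(θ))
The later steps are derived from this incorrect expression, so the error originates in Step 2.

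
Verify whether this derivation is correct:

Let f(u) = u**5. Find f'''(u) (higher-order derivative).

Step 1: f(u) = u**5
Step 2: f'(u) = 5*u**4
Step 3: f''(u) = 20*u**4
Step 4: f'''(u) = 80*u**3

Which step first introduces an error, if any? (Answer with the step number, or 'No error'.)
Step 3

Step 3 is incorrect due to a wrong exponent.
The step shows: 20*u**4
The correct value should be: 20*u**3

Explanation: The exponent 3 on u was incorrectly written as 4: the term 20*u**3 was incorrectly written as 20*u**4
The later steps are derived from this incorrect expression, so the error originates in Step 3.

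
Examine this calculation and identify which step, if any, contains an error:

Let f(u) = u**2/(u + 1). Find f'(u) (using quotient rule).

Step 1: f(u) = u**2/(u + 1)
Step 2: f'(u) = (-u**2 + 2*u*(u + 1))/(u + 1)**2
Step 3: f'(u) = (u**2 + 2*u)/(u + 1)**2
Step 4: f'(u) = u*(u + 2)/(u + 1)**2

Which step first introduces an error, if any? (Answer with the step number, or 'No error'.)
No error

All steps in this derivation are correct.
The final answer f'(u) = u*(u + 2)/(u + 1)**2 is valid.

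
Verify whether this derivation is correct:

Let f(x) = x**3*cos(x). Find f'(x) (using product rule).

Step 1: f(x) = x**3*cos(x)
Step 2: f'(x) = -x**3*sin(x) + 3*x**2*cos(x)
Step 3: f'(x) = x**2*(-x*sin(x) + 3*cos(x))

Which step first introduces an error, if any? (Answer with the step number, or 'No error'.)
No error

All steps in this derivation are correct.
The final answer f'(x) = x**2*(-x*sin(x) + 3*cos(x)) is valid.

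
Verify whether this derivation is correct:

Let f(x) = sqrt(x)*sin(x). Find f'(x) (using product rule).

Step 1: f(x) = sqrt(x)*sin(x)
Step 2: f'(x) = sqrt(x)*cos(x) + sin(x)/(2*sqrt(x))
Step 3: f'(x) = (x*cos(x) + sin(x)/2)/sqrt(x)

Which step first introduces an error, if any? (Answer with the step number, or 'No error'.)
No error

All steps in this derivation are correct.
The final answer f'(x) = (x*cos(x) + sin(x)/2)/sqrt(x) is valid.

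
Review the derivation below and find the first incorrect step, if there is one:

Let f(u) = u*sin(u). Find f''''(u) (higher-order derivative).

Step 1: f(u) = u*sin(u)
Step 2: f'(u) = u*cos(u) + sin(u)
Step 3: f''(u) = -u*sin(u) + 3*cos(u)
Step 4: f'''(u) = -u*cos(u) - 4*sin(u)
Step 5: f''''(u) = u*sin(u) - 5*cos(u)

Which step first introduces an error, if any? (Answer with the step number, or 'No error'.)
Step 3

Step 3 is incorrect due to a wrong coefficient.
The step shows: -u*sin(u) + 3*cos(u)
The correct value should be: -u*sin(u) + 2*cos(u)

Explanation: The coefficient 2 was incorrectly written as 3: the term 2*cos(u) was incorrectly written as 3*cos(u)
The later steps are derived from this incorrect expression, so the error originates in Step 3.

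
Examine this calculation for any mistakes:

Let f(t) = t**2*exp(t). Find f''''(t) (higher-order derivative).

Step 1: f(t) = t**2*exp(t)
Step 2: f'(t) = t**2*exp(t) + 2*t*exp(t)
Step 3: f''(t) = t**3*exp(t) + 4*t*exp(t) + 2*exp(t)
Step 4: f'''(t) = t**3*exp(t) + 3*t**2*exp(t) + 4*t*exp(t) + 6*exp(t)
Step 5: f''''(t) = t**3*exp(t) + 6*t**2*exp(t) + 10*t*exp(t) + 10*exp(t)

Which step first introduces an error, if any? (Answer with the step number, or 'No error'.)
Step 3

Step 3 is incorrect due to a wrong exponent.
The step shows: t**3*exp(t) + 4*t*exp(t) + 2*exp(t)
The correct value should be: t**2*exp(t) + 4*t*exp(t) + 2*exp(t)

Explanation: The exponent 2 on t was incorrectly written as 3: the term t**2*exp(t) was incorrectly written as t**3*exp(t)
The later steps are derived from this incorrect expression, so the error originates in Step 3.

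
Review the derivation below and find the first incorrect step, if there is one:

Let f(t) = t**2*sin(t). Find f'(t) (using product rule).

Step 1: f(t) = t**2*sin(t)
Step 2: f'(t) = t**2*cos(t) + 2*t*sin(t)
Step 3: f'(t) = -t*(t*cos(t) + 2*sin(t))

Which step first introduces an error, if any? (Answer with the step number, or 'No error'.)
Step 3

Step 3 is incorrect due to a sign flip.
The step shows: -t*(t*cos(t) + 2*sin(t))
The correct value should be: t*(t*cos(t) + 2*sin(t))

Explanation: The sign of the whole expression was flipped: the term t*(t*cos(t) + 2*sin(t)) was incorrectly written as -t*(t*cos(t) + 2*sin(t))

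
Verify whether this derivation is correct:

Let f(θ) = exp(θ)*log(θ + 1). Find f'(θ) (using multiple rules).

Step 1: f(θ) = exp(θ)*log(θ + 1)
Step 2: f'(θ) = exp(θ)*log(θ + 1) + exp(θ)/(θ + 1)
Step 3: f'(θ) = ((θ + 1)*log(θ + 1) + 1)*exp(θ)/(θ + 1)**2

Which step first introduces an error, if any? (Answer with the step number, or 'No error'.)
Step 3

Step 3 is incorrect due to a wrong exponent.
The step shows: ((θ + 1)*log(θ + 1) + 1)*exp(θ)/(θ + 1)**2
The correct value should be: ((θ + 1)*log(θ + 1) + 1)*exp(θ)/(θ + 1)

Explanation: The exponent -1 on θ + 1 was incorrectly written as -2: the term ((θ + 1)*log(θ + 1) + 1)*exp(θ)/(θ + 1) was incorrectly written as ((θ + 1)*log(θ + 1) + 1)*exp(θ)/(θ + 1)**2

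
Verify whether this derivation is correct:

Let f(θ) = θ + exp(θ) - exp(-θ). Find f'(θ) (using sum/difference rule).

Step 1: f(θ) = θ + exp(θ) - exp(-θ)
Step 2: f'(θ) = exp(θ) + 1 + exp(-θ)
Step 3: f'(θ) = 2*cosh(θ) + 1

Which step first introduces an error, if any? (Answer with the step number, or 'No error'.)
No error

All steps in this derivation are correct.
The final answer f'(θ) = 2*cosh(θ) + 1 is valid.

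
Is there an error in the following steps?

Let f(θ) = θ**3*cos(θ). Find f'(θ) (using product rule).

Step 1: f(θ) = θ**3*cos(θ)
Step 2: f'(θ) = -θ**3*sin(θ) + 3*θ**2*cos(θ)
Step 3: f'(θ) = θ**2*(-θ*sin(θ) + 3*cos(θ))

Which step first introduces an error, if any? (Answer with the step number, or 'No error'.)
No error

All steps in this derivation are correct.
The final answer f'(θ) = θ**2*(-θ*sin(θ) + 3*cos(θ)) is valid.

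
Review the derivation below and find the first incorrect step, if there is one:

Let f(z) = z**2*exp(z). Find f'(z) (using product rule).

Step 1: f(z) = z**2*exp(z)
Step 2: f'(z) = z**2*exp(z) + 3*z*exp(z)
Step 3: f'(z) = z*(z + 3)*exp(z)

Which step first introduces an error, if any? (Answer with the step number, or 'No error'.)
Step 2

Step 2 is incorrect due to a wrong coefficient.
The step shows: z**2*exp(z) + 3*z*exp(z)
The correct value should be: z**2*exp(z) + 2*z*exp(z)

Explanation: The coefficient 2 was incorrectly written as 3: the term 2*z*exp(z) was incorrectly written as 3*z*exp(z)
The later steps are derived from this incorrect expression, so the error originates in Step 2.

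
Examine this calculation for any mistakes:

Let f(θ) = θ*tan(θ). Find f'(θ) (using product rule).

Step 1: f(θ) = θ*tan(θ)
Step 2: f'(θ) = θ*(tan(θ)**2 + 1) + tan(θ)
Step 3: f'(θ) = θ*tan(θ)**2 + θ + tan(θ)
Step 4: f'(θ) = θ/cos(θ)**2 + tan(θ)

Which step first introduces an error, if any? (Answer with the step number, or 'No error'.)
No error

All steps in this derivation are correct.
The final answer f'(θ) = θ/cos(θ)**2 + tan(θ) is valid.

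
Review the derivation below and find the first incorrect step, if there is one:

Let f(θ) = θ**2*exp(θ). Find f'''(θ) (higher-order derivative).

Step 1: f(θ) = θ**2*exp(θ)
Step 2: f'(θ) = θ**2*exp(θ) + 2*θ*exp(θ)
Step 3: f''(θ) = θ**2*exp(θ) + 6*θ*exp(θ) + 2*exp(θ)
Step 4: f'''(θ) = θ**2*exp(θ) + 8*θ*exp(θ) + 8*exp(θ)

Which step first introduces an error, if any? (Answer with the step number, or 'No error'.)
Step 3

Step 3 is incorrect due to a wrong coefficient.
The step shows: θ**2*exp(θ) + 6*θ*exp(θ) + 2*exp(θ)
The correct value should be: θ**2*exp(θ) + 4*θ*exp(θ) + 2*exp(θ)

Explanation: The coefficient 4 was incorrectly written as 6: the term 4*θ*exp(θ) was incorrectly written as 6*θ*exp(θ)
The later steps are derived from this incorrect expression, so the error originates in Step 3.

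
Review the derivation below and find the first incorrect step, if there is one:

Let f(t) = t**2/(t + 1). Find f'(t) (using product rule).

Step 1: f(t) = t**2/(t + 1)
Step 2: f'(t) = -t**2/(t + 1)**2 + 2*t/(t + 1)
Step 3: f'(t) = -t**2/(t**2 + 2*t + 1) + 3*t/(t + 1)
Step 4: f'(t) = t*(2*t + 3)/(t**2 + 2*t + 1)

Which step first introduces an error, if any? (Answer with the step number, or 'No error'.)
Step 3

Step 3 is incorrect due to a wrong coefficient.
The step shows: -t**2/(t**2 + 2*t + 1) + 3*t/(t + 1)
The correct value should be: -t**2/(t**2 + 2*t + 1) + 2*t/(t + 1)

Explanation: The coefficient 2 was incorrectly written as 3: the term 2*t/(t + 1) was incorrectly written as 3*t/(t + 1)
The later steps are derived from this incorrect expression, so the error originates in Step 3.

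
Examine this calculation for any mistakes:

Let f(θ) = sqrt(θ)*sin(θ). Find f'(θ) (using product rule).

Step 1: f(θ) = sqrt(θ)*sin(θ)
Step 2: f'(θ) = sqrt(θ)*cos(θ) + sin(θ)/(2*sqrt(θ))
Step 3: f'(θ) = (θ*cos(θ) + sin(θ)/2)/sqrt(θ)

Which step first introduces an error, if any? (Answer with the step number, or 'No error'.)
No error

All steps in this derivation are correct.
The final answer f'(θ) = (θ*cos(θ) + sin(θ)/2)/sqrt(θ) is valid.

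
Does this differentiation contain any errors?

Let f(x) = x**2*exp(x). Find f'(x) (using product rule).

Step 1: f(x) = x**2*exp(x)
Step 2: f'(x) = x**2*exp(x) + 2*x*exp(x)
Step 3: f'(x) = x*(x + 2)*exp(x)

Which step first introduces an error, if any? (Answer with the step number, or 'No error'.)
No error

All steps in this derivation are correct.
The final answer f'(x) = x*(x + 2)*exp(x) is valid.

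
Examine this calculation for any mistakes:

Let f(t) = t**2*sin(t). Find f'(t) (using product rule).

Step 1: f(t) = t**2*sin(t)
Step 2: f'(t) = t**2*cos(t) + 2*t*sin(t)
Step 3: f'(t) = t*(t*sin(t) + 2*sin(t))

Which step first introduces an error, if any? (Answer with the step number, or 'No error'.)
Step 3

Step 3 is incorrect due to a wrong trig function.
The step shows: t*(t*sin(t) + 2*sin(t))
The correct value should be: t*(t*cos(t) + 2*sin(t))

Explanation: cos(t) was incorrectly written as sin(t): the term t*(t*cos(t) + 2*sin(t)) was incorrectly written as t*(t*sin(t) + 2*sin(t))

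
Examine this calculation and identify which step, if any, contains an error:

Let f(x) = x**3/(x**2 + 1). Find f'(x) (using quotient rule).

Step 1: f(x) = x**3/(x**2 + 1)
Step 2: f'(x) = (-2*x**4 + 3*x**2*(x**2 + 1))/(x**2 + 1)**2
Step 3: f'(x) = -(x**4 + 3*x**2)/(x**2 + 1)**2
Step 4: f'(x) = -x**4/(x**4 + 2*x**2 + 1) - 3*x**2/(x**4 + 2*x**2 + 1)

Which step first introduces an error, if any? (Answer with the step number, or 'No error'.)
Step 3

Step 3 is incorrect due to a sign flip.
The step shows: -(x**4 + 3*x**2)/(x**2 + 1)**2
The correct value should be: (x**4 + 3*x**2)/(x**2 + 1)**2

Explanation: The sign of the whole expression was flipped: the term (x**4 + 3*x**2)/(x**2 + 1)**2 was incorrectly written as -(x**4 + 3*x**2)/(x**2 + 1)**2
The later steps are derived from this incorrect expression, so the error originates in Step 3.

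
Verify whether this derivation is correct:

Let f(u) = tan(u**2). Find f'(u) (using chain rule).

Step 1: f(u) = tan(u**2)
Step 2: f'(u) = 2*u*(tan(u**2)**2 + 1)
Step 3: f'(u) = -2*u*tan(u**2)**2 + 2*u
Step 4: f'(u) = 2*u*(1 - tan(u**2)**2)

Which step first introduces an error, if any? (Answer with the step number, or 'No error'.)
Step 3

Step 3 is incorrect due to a sign flip.
The step shows: -2*u*tan(u**2)**2 + 2*u
The correct value should be: 2*u*tan(u**2)**2 + 2*u

Explanation: The sign of one term was flipped: the term 2*u*tan(u**2)**2 was incorrectly written as -2*u*tan(u**2)**2
The later steps are derived from this incorrect expression, so the error originates in Step 3.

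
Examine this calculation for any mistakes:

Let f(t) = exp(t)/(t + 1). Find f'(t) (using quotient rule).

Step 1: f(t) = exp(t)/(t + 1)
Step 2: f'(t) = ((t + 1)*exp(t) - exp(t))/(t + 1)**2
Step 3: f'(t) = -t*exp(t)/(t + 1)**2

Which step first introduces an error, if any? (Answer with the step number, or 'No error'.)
Step 3

Step 3 is incorrect due to a sign flip.
The step shows: -t*exp(t)/(t + 1)**2
The correct value should be: t*exp(t)/(t + 1)**2

Explanation: The sign of the whole expression was flipped: the term t*exp(t)/(t + 1)**2 was incorrectly written as -t*exp(t)/(t + 1)**2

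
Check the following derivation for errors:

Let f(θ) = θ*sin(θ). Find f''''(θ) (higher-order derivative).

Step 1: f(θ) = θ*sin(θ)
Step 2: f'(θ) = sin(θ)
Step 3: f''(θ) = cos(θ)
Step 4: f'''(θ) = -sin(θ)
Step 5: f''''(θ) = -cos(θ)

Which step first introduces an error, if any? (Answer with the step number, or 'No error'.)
Step 2

Step 2 is incorrect due to a dropped term.
The step shows: sin(θ)
The correct value should be: θ*cos(θ) + sin(θ)

Explanation: A term was dropped: the term θ*cos(θ) was incorrectly omitted
The later steps are derived from this incorrect expression, so the error originates in Step 2.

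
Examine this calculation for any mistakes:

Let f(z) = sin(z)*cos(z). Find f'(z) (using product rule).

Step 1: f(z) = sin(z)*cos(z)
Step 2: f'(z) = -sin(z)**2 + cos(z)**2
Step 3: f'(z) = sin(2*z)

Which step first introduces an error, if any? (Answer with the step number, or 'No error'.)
Step 3

Step 3 is incorrect due to a wrong trig function.
The step shows: sin(2*z)
The correct value should be: cos(2*z)

Explanation: cos(2*z) was incorrectly written as sin(2*z): the term cos(2*z) was incorrectly written as sin(2*z)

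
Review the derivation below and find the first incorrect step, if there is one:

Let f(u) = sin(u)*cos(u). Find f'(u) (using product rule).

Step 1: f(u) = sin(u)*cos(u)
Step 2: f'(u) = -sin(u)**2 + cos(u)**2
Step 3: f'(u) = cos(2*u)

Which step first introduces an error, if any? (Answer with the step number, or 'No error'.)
No error

All steps in this derivation are correct.
The final answer f'(u) = cos(2*u) is valid.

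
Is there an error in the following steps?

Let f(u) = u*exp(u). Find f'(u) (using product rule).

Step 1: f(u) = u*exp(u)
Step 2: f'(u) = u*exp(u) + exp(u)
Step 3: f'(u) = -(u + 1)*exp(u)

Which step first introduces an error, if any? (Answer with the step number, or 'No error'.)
Step 3

Step 3 is incorrect due to a sign flip.
The step shows: -(u + 1)*exp(u)
The correct value should be: (u + 1)*exp(u)

Explanation: The sign of the whole expression was flipped: the term (u + 1)*exp(u) was incorrectly written as -(u + 1)*exp(u)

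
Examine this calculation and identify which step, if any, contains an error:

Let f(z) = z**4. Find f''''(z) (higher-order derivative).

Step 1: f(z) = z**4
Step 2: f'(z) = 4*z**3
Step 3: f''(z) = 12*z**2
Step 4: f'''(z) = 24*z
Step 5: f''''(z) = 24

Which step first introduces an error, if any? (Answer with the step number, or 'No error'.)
No error

All steps in this derivation are correct.
The final answer f''''(z) = 24 is valid.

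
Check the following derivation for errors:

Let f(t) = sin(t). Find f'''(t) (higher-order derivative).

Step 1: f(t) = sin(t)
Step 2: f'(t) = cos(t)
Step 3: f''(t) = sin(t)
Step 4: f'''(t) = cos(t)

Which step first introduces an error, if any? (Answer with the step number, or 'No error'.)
Step 3

Step 3 is incorrect due to a sign flip.
The step shows: sin(t)
The correct value should be: -sin(t)

Explanation: The sign of the whole expression was flipped: the term -sin(t) was incorrectly written as sin(t)
The later steps are derived from this incorrect expression, so the error originates in Step 3.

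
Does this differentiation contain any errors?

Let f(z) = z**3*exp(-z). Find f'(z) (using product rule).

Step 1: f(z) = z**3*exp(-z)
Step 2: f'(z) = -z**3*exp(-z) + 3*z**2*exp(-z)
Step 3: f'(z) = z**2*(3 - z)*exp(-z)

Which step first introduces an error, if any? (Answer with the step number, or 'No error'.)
No error

All steps in this derivation are correct.
The final answer f'(z) = z**2*(3 - z)*exp(-z) is valid.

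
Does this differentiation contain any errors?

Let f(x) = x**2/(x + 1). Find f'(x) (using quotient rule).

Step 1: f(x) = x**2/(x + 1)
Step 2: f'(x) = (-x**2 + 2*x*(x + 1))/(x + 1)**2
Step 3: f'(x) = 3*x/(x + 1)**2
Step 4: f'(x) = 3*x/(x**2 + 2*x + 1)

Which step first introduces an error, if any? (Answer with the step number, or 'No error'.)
Step 3

Step 3 is incorrect due to a wrong exponent.
The step shows: 3*x/(x + 1)**2
The correct value should be: (x**2 + 2*x)/(x + 1)**2

Explanation: The exponent 2 on x was incorrectly written as 1: the term (x**2 + 2*x)/(x + 1)**2 was incorrectly written as 3*x/(x + 1)**2
The later steps are derived from this incorrect expression, so the error originates in Step 3.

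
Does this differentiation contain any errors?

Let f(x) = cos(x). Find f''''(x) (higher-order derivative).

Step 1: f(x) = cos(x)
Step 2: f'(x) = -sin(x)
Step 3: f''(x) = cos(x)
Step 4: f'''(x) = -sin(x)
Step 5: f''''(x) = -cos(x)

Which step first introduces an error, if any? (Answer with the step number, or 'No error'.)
Step 3

Step 3 is incorrect due to a sign flip.
The step shows: cos(x)
The correct value should be: -cos(x)

Explanation: The sign of the whole expression was flipped: the term -cos(x) was incorrectly written as cos(x)
The later steps are derived from this incorrect expression, so the error originates in Step 3.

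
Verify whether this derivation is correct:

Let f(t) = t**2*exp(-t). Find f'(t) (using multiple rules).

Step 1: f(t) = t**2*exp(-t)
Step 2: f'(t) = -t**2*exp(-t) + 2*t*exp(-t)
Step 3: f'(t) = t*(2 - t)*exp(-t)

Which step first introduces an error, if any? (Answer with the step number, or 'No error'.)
No error

All steps in this derivation are correct.
The final answer f'(t) = t*(2 - t)*exp(-t) is valid.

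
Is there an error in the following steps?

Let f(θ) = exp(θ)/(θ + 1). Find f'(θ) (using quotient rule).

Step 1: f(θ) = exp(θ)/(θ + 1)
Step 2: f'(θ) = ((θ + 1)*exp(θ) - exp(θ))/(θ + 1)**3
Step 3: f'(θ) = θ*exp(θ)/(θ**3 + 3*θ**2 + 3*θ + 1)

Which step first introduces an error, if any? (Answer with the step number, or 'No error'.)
Step 2

Step 2 is incorrect due to a wrong exponent.
The step shows: ((θ + 1)*exp(θ) - exp(θ))/(θ + 1)**3
The correct value should be: ((θ + 1)*exp(θ) - exp(θ))/(θ + 1)**2

Explanation: The exponent -2 on θ + 1 was incorrectly written as -3: the term ((θ + 1)*exp(θ) - exp(θ))/(θ + 1)**2 was incorrectly written as ((θ + 1)*exp(θ) - exp(θ))/(θ + 1)**3
The later steps are derived from this incorrect expression, so the error originates in Step 2.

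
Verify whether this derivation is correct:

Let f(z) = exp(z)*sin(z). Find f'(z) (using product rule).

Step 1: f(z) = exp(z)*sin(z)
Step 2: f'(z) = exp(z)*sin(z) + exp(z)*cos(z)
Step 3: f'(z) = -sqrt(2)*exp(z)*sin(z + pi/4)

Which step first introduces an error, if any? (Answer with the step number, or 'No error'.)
Step 3

Step 3 is incorrect due to a sign flip.
The step shows: -sqrt(2)*exp(z)*sin(z + pi/4)
The correct value should be: sqrt(2)*exp(z)*sin(z + pi/4)

Explanation: The sign of the whole expression was flipped: the term sqrt(2)*exp(z)*sin(z + pi/4) was incorrectly written as -sqrt(2)*exp(z)*sin(z + pi/4)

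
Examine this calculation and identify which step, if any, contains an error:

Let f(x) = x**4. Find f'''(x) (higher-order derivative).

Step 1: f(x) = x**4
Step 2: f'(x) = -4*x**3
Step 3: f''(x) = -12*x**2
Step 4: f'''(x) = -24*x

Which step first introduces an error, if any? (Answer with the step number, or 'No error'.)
Step 2

Step 2 is incorrect due to a sign flip.
The step shows: -4*x**3
The correct value should be: 4*x**3

Explanation: The sign of the whole expression was flipped: the term 4*x**3 was incorrectly written as -4*x**3
The later steps are derived from this incorrect expression, so the error originates in Step 2.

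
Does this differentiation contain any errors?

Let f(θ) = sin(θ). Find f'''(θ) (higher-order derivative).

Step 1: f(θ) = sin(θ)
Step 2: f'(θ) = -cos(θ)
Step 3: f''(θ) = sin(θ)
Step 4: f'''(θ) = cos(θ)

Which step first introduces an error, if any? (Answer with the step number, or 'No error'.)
Step 2

Step 2 is incorrect due to a sign flip.
The step shows: -cos(θ)
The correct value should be: cos(θ)

Explanation: The sign of the whole expression was flipped: the term cos(θ) was incorrectly written as -cos(θ)
The later steps are derived from this incorrect expression, so the error originates in Step 2.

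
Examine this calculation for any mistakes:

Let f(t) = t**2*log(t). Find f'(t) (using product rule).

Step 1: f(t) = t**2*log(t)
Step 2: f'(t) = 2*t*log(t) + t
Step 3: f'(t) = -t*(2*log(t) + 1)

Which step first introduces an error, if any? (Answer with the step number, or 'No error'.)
Step 3

Step 3 is incorrect due to a sign flip.
The step shows: -t*(2*log(t) + 1)
The correct value should be: t*(2*log(t) + 1)

Explanation: The sign of the whole expression was flipped: the term t*(2*log(t) + 1) was incorrectly written as -t*(2*log(t) + 1)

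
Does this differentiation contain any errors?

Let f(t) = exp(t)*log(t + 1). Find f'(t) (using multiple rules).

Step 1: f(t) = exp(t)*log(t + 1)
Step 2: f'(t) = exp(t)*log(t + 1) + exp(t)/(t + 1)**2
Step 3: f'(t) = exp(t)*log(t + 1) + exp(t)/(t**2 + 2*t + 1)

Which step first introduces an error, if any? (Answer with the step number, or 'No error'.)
Step 2

Step 2 is incorrect due to a wrong exponent.
The step shows: exp(t)*log(t + 1) + exp(t)/(t + 1)**2
The correct value should be: exp(t)*log(t + 1) + exp(t)/(t + 1)

Explanation: The exponent -1 on t + 1 was incorrectly written as -2: the term exp(t)/(t + 1) was incorrectly written as exp(t)/(t + 1)**2
The later steps are derived from this incorrect expression, so the error originates in Step 2.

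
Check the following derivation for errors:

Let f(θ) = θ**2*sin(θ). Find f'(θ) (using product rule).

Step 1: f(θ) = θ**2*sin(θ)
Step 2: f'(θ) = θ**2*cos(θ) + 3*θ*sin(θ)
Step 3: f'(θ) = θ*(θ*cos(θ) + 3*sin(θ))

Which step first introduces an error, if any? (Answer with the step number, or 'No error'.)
Step 2

Step 2 is incorrect due to a wrong coefficient.
The step shows: θ**2*cos(θ) + 3*θ*sin(θ)
The correct value should be: θ**2*cos(θ) + 2*θ*sin(θ)

Explanation: The coefficient 2 was incorrectly written as 3: the term 2*θ*sin(θ) was incorrectly written as 3*θ*sin(θ)
The later steps are derived from this incorrect expression, so the error originates in Step 2.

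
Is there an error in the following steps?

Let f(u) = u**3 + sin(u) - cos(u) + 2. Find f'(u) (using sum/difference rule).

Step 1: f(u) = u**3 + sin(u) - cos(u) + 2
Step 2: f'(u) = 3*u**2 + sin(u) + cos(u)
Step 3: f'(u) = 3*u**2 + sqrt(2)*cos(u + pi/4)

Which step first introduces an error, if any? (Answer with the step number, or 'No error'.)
Step 3

Step 3 is incorrect due to a wrong trig function.
The step shows: 3*u**2 + sqrt(2)*cos(u + pi/4)
The correct value should be: 3*u**2 + sqrt(2)*sin(u + pi/4)

Explanation: sin(u + pi/4) was incorrectly written as cos(u + pi/4): the term sqrt(2)*sin(u + pi/4) was incorrectly written as sqrt(2)*cos(u + pi/4)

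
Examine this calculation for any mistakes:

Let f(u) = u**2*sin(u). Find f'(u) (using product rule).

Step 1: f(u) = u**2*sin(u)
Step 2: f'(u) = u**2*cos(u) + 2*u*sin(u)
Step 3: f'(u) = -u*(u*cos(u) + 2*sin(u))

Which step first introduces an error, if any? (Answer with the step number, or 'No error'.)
Step 3

Step 3 is incorrect due to a sign flip.
The step shows: -u*(u*cos(u) + 2*sin(u))
The correct value should be: u*(u*cos(u) + 2*sin(u))

Explanation: The sign of the whole expression was flipped: the term u*(u*cos(u) + 2*sin(u)) was incorrectly written as -u*(u*cos(u) + 2*sin(u))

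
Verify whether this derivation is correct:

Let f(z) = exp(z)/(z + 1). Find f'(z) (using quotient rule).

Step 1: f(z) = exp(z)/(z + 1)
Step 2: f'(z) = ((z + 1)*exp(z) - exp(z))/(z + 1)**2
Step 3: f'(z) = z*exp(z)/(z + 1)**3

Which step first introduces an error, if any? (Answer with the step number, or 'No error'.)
Step 3

Step 3 is incorrect due to a wrong exponent.
The step shows: z*exp(z)/(z + 1)**3
The correct value should be: z*exp(z)/(z + 1)**2

Explanation: The exponent -2 on z + 1 was incorrectly written as -3: the term z*exp(z)/(z + 1)**2 was incorrectly written as z*exp(z)/(z + 1)**3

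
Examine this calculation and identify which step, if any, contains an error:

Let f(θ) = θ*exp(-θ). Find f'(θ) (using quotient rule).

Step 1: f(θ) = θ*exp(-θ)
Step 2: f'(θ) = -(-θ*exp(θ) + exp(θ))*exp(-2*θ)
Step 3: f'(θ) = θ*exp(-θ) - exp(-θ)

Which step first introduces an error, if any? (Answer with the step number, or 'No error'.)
Step 2

Step 2 is incorrect due to a sign flip.
The step shows: -(-θ*exp(θ) + exp(θ))*exp(-2*θ)
The correct value should be: (-θ*exp(θ) + exp(θ))*exp(-2*θ)

Explanation: The sign of the whole expression was flipped: the term (-θ*exp(θ) + exp(θ))*exp(-2*θ) was incorrectly written as -(-θ*exp(θ) + exp(θ))*exp(-2*θ)
The later steps are derived from this incorrect expression, so the error originates in Step 2.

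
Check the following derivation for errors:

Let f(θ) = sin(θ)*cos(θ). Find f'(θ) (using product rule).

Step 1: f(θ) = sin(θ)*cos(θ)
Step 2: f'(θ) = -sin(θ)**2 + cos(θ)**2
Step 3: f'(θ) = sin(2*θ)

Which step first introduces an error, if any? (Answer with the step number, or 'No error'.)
Step 3

Step 3 is incorrect due to a wrong trig function.
The step shows: sin(2*θ)
The correct value should be: cos(2*θ)

Explanation: cos(2*θ) was incorrectly written as sin(2*θ): the term cos(2*θ) was incorrectly written as sin(2*θ)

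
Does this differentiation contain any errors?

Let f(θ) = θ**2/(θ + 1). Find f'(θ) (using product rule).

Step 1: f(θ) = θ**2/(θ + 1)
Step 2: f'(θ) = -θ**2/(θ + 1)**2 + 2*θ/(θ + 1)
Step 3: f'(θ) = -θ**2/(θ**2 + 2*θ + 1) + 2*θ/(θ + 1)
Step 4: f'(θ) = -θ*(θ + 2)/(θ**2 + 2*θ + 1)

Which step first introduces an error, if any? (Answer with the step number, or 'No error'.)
Step 4

Step 4 is incorrect due to a sign flip.
The step shows: -θ*(θ + 2)/(θ**2 + 2*θ + 1)
The correct value should be: θ*(θ + 2)/(θ**2 + 2*θ + 1)

Explanation: The sign of the whole expression was flipped: the term θ*(θ + 2)/(θ**2 + 2*θ + 1) was incorrectly written as -θ*(θ + 2)/(θ**2 + 2*θ + 1)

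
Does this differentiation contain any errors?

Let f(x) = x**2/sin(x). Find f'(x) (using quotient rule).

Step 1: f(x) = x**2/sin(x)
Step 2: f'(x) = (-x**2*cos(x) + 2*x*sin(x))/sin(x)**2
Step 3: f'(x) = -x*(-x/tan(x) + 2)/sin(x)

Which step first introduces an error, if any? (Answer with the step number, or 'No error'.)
Step 3

Step 3 is incorrect due to a sign flip.
The step shows: -x*(-x/tan(x) + 2)/sin(x)
The correct value should be: x*(-x/tan(x) + 2)/sin(x)

Explanation: The sign of the whole expression was flipped: the term x*(-x/tan(x) + 2)/sin(x) was incorrectly written as -x*(-x/tan(x) + 2)/sin(x)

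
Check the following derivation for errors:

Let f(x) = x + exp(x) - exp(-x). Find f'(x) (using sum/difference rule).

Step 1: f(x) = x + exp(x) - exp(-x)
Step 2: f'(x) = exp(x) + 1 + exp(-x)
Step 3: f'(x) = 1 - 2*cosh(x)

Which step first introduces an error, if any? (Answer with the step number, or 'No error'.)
Step 3

Step 3 is incorrect due to a sign flip.
The step shows: 1 - 2*cosh(x)
The correct value should be: 2*cosh(x) + 1

Explanation: The sign of one term was flipped: the term 2*cosh(x) was incorrectly written as -2*cosh(x)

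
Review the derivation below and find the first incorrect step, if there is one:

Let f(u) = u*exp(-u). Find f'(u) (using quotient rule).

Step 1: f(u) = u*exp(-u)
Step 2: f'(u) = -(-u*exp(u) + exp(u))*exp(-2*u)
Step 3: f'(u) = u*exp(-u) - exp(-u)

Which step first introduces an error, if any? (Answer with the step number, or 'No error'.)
Step 2

Step 2 is incorrect due to a sign flip.
The step shows: -(-u*exp(u) + exp(u))*exp(-2*u)
The correct value should be: (-u*exp(u) + exp(u))*exp(-2*u)

Explanation: The sign of the whole expression was flipped: the term (-u*exp(u) + exp(u))*exp(-2*u) was incorrectly written as -(-u*exp(u) + exp(u))*exp(-2*u)
The later steps are derived from this incorrect expression, so the error originates in Step 2.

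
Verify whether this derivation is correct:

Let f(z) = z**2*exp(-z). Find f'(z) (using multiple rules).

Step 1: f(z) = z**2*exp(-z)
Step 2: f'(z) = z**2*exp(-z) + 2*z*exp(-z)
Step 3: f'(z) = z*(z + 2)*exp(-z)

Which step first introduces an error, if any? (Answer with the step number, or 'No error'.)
Step 2

Step 2 is incorrect due to a sign flip.
The step shows: z**2*exp(-z) + 2*z*exp(-z)
The correct value should be: -z**2*exp(-z) + 2*z*exp(-z)

Explanation: The sign of one term was flipped: the term -z**2*exp(-z) was incorrectly written as z**2*exp(-z)
The later steps are derived from this incorrect expression, so the error originates in Step 2.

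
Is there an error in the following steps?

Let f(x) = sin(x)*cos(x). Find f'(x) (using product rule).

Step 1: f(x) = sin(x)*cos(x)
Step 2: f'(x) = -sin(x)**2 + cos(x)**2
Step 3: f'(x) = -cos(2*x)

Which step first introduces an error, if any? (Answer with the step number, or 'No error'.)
Step 3

Step 3 is incorrect due to a sign flip.
The step shows: -cos(2*x)
The correct value should be: cos(2*x)

Explanation: The sign of the whole expression was flipped: the term cos(2*x) was incorrectly written as -cos(2*x)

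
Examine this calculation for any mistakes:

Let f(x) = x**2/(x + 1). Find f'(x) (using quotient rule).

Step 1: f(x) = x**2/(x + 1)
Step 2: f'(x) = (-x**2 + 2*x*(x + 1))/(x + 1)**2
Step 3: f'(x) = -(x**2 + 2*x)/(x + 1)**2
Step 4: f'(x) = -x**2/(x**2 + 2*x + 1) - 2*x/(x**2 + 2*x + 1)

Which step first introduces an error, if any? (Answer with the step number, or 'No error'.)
Step 3

Step 3 is incorrect due to a sign flip.
The step shows: -(x**2 + 2*x)/(x + 1)**2
The correct value should be: (x**2 + 2*x)/(x + 1)**2

Explanation: The sign of the whole expression was flipped: the term (x**2 + 2*x)/(x + 1)**2 was incorrectly written as -(x**2 + 2*x)/(x + 1)**2
The later steps are derived from this incorrect expression, so the error originates in Step 3.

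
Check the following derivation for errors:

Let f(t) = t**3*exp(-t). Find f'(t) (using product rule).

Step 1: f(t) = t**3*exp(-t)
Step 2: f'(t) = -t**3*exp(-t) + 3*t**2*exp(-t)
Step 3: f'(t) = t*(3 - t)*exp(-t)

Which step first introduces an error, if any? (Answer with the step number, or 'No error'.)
Step 3

Step 3 is incorrect due to a wrong exponent.
The step shows: t*(3 - t)*exp(-t)
The correct value should be: t**2*(3 - t)*exp(-t)

Explanation: The exponent 2 on t was incorrectly written as 1: the term t**2*(3 - t)*exp(-t) was incorrectly written as t*(3 - t)*exp(-t)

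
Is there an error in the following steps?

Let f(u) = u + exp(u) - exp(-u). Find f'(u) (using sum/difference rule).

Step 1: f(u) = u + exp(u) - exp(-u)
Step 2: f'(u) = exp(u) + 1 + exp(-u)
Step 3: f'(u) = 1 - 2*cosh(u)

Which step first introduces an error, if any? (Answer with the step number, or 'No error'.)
Step 3

Step 3 is incorrect due to a sign flip.
The step shows: 1 - 2*cosh(u)
The correct value should be: 2*cosh(u) + 1

Explanation: The sign of one term was flipped: the term 2*cosh(u) was incorrectly written as -2*cosh(u)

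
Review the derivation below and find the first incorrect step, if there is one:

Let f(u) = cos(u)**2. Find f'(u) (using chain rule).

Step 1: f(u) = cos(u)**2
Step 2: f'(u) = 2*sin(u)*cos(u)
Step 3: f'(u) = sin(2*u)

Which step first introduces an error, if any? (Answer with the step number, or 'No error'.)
Step 2

Step 2 is incorrect due to a sign flip.
The step shows: 2*sin(u)*cos(u)
The correct value should be: -2*sin(u)*cos(u)

Explanation: The sign of the whole expression was flipped: the term -2*sin(u)*cos(u) was incorrectly written as 2*sin(u)*cos(u)
The later steps are derived from this incorrect expression, so the error originates in Step 2.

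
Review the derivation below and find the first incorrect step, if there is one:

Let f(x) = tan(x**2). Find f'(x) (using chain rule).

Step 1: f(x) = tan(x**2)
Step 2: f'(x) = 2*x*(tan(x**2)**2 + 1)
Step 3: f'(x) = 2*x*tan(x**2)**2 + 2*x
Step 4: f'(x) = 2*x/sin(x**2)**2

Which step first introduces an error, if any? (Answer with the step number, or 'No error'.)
Step 4

Step 4 is incorrect due to a wrong trig function.
The step shows: 2*x/sin(x**2)**2
The correct value should be: 2*x/cos(x**2)**2

Explanation: cos(x**2) was incorrectly written as sin(x**2): the term 2*x/cos(x**2)**2 was incorrectly written as 2*x/sin(x**2)**2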